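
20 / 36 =0.56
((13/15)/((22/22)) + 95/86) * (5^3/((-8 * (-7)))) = 63575/14448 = 4.40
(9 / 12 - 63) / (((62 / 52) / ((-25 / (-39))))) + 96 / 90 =-30133 / 930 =-32.40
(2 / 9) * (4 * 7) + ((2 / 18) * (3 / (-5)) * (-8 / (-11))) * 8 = 2888 / 495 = 5.83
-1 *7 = -7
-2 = -2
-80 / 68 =-20 / 17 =-1.18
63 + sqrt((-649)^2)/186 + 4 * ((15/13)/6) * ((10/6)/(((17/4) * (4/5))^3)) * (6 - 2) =791417923/11879634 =66.62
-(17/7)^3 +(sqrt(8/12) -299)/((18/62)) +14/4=-1037.90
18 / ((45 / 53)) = 106 / 5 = 21.20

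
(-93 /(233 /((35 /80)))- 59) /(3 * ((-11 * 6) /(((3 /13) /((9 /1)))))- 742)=0.01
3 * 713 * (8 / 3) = 5704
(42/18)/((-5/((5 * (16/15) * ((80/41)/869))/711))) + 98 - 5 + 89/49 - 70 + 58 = 925183214510/11171508579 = 82.82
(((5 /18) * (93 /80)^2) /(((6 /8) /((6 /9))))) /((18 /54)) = 1.00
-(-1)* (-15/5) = -3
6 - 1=5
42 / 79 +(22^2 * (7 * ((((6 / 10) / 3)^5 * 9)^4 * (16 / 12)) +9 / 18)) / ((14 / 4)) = 3674507145796120642 / 52738189697265625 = 69.67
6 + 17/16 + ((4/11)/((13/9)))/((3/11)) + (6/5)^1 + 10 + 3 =23073/1040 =22.19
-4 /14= -2 /7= -0.29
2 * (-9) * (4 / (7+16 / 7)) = -7.75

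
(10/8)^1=5/4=1.25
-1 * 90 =-90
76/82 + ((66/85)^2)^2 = 2761587926/2140225625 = 1.29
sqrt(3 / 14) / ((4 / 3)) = 0.35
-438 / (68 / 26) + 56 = -111.47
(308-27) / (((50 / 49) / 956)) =263263.28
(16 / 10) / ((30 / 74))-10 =-454 / 75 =-6.05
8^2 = 64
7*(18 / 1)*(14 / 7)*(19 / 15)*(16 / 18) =283.73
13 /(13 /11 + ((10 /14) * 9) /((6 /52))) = 77 /337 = 0.23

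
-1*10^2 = -100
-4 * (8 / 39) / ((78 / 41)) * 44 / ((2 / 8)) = -115456 / 1521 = -75.91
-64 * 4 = -256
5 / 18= 0.28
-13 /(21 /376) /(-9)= 25.86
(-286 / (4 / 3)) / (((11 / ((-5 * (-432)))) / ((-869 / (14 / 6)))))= 109806840 / 7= 15686691.43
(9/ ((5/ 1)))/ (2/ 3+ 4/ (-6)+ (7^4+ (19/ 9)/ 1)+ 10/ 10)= 81/ 108185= 0.00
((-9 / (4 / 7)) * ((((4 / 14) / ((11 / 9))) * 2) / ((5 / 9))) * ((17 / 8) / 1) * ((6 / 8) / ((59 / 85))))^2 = 399478353849 / 431309824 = 926.20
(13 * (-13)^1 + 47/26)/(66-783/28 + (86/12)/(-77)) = -2008314/455767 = -4.41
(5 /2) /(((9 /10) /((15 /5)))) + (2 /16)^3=12803 /1536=8.34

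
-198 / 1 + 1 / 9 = -1781 / 9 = -197.89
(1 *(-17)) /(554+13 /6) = -102 /3337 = -0.03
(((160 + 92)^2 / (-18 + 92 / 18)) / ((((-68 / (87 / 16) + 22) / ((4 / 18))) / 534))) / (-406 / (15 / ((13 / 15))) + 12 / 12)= 817500600 / 298127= 2742.12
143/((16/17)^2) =161.43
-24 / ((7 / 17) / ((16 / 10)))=-93.26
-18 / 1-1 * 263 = -281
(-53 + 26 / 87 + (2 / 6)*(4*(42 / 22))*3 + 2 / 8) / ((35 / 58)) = -171551 / 2310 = -74.26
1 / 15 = 0.07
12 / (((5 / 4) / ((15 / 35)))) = 144 / 35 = 4.11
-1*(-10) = 10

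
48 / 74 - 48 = -1752 / 37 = -47.35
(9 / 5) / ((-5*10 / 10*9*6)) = -1 / 150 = -0.01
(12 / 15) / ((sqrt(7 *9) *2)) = 2 *sqrt(7) / 105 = 0.05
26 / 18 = 13 / 9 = 1.44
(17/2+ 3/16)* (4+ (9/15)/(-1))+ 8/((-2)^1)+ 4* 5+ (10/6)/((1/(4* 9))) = 8443/80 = 105.54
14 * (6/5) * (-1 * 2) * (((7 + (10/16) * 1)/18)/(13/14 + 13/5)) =-2989/741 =-4.03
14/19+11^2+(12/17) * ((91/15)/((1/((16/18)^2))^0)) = 203521/1615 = 126.02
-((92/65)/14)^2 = -2116/207025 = -0.01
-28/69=-0.41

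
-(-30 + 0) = 30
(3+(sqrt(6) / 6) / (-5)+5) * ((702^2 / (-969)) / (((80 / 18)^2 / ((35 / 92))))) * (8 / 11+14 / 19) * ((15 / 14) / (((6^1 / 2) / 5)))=-149689215 / 730664+9979281 * sqrt(6) / 11690624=-202.78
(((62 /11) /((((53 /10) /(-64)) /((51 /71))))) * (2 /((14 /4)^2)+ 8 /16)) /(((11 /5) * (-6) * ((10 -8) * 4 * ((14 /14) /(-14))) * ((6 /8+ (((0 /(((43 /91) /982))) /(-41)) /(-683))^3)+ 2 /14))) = -2192320 /455323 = -4.81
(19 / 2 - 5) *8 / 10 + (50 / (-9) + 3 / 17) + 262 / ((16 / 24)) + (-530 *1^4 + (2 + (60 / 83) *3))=-8547088 / 63495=-134.61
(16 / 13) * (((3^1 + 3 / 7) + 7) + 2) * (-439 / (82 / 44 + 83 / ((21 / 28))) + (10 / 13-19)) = -2974510512 / 8786141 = -338.55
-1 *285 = -285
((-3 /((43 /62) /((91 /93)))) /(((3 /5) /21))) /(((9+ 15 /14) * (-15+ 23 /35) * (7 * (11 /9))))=668850 /5579981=0.12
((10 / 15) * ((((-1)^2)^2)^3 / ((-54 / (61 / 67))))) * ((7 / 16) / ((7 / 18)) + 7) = -3965 / 43416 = -0.09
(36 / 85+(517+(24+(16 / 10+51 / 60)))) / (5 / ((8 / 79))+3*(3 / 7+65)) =2588838 / 1169345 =2.21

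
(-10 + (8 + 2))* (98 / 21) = 0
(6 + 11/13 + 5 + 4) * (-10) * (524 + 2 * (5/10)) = -1081500/13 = -83192.31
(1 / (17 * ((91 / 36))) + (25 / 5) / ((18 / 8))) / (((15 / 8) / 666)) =18508288 / 23205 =797.60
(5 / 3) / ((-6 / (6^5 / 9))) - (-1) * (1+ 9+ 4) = -226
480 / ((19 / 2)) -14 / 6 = 2747 / 57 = 48.19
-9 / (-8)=9 / 8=1.12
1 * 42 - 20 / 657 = 27574 / 657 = 41.97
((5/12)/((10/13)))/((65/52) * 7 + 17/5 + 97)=65/13098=0.00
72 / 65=1.11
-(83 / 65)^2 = -6889 / 4225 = -1.63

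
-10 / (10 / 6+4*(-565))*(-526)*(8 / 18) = -4208 / 4065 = -1.04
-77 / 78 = -0.99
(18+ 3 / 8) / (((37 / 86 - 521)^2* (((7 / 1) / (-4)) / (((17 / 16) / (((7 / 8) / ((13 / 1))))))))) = -408629 / 668087787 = -0.00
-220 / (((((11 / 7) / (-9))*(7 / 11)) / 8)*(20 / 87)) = 68904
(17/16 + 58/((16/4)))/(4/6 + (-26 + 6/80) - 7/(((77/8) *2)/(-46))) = -1.82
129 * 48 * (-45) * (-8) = 2229120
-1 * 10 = -10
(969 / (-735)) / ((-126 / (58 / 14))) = 0.04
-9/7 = -1.29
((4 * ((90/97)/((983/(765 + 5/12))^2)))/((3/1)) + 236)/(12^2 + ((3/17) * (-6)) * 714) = -133143547853/344176681176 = -0.39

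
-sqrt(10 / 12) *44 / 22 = -sqrt(30) / 3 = -1.83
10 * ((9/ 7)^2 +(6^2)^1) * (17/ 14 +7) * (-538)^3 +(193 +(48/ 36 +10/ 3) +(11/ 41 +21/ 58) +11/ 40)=-23570790220524475849/ 48939240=-481633760976.36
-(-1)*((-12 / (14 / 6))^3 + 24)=-112.02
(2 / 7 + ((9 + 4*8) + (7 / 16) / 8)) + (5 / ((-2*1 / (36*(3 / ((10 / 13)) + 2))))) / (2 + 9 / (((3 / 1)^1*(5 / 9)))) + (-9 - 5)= -1472491 / 33152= -44.42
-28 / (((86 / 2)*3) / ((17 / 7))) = -68 / 129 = -0.53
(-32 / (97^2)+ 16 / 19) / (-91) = -149936 / 16268161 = -0.01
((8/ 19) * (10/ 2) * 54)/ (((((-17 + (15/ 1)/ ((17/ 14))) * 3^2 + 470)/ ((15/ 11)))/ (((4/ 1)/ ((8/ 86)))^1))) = 23684400/ 1521311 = 15.57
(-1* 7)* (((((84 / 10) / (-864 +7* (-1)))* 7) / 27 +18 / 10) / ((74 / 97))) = -47837587 / 2900430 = -16.49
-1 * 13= -13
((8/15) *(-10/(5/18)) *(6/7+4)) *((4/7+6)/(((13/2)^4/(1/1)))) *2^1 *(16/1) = -76873728/6997445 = -10.99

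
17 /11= 1.55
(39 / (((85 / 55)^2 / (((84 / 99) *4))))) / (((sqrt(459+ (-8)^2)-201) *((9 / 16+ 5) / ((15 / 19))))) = -0.04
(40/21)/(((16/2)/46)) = 10.95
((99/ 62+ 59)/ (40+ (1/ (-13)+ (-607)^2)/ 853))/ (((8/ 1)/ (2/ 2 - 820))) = -4874380641/ 370823488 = -13.14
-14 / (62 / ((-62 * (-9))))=-126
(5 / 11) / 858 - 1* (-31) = 292583 / 9438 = 31.00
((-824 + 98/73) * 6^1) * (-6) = 2161944/73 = 29615.67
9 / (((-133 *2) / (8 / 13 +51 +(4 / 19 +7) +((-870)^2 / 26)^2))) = -12245687263755 / 427063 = -28674193.89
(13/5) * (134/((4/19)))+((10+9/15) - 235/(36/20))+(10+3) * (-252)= -31339/18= -1741.06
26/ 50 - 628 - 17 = -16112/ 25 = -644.48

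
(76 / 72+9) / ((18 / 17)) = 3077 / 324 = 9.50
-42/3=-14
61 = 61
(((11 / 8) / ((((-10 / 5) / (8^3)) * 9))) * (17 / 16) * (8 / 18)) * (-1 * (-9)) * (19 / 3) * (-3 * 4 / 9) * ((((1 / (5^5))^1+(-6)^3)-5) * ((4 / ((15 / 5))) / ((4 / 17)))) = -148317796352 / 84375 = -1757840.55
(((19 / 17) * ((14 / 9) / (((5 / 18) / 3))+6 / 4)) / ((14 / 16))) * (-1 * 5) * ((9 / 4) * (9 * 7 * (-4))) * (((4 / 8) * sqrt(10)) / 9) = 11642.02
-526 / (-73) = 526 / 73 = 7.21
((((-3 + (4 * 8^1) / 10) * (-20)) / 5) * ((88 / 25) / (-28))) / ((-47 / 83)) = -7304 / 41125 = -0.18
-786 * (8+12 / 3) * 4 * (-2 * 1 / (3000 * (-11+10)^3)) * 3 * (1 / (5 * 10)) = -4716 / 3125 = -1.51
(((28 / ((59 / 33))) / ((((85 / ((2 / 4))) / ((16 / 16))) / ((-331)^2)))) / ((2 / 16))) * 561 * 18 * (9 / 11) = 196799603616 / 295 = 667117300.39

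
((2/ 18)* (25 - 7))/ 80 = 1/ 40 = 0.02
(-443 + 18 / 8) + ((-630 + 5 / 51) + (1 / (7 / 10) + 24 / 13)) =-1067.38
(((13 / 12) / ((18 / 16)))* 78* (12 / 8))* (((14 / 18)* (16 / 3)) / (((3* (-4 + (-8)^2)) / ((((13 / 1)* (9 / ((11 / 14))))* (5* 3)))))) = 1722448 / 297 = 5799.49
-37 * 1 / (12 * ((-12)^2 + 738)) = -37 / 10584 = -0.00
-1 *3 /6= -1 /2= -0.50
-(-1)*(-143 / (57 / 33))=-1573 / 19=-82.79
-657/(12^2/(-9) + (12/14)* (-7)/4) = 37.54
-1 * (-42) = 42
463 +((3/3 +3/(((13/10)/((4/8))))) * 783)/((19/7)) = 1084.33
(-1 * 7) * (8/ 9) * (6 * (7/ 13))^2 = -10976/ 169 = -64.95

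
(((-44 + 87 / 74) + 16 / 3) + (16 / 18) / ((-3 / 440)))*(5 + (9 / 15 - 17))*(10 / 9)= 6372353 / 2997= 2126.24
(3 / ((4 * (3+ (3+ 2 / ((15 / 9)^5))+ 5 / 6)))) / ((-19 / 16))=-225000 / 2489779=-0.09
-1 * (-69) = 69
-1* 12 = -12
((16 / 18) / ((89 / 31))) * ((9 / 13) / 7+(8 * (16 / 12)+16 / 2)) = 1270504 / 218673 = 5.81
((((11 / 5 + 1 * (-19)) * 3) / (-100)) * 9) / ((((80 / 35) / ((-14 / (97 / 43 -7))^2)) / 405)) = 3236358321 / 462400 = 6999.04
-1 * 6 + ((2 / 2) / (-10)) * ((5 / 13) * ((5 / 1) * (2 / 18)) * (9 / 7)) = -1097 / 182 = -6.03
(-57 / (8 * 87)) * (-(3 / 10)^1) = 57 / 2320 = 0.02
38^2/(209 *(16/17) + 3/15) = 7.33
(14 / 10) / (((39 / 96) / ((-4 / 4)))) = -224 / 65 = -3.45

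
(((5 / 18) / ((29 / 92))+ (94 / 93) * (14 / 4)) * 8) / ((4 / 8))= 572048 / 8091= 70.70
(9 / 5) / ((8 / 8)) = 1.80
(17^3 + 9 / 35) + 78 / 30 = 34411 / 7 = 4915.86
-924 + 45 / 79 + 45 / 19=-1382514 / 1501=-921.06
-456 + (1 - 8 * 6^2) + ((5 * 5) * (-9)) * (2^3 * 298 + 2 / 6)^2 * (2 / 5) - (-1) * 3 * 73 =-511654614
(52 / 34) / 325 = 2 / 425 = 0.00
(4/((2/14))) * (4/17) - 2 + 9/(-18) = 139/34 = 4.09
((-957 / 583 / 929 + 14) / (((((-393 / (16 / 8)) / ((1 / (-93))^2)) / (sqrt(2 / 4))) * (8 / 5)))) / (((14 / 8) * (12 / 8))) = -3446155 * sqrt(2) / 3514546759689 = -0.00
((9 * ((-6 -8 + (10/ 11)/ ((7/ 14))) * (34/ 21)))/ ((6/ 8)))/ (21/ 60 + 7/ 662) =-120642880/ 183799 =-656.38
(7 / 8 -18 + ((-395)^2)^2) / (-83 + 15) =-194750404863 / 544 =-357997067.76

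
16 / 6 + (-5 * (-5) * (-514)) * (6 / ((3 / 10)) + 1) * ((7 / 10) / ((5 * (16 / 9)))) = -1019905 / 48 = -21248.02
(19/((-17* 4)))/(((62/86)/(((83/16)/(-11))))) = 0.18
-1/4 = -0.25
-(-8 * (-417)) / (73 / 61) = -203496 / 73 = -2787.62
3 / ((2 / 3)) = 4.50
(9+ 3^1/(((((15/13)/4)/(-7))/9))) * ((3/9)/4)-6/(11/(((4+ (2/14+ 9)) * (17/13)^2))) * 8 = -151.92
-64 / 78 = -0.82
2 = 2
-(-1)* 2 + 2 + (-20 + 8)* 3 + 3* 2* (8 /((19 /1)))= -560 /19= -29.47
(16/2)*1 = 8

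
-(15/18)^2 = -25/36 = -0.69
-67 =-67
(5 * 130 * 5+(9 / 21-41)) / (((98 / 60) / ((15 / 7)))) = 10109700 / 2401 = 4210.62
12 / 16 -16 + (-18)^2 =1235 / 4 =308.75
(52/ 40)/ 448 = 13/ 4480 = 0.00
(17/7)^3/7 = 4913/2401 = 2.05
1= 1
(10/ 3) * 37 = 370/ 3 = 123.33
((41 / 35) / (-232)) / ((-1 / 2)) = 41 / 4060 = 0.01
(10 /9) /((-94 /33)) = -55 /141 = -0.39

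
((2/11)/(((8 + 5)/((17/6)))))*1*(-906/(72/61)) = -156587/5148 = -30.42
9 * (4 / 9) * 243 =972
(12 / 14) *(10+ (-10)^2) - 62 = 226 / 7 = 32.29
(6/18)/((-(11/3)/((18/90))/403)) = -403/55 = -7.33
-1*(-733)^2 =-537289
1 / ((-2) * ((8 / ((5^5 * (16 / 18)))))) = -3125 / 18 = -173.61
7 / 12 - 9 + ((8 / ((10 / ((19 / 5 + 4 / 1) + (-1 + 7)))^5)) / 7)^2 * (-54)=-1775.14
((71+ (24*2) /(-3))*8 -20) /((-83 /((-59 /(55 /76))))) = 376656 /913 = 412.55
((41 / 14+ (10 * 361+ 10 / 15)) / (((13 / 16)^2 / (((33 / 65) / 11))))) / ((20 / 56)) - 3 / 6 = 77651827 / 109850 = 706.89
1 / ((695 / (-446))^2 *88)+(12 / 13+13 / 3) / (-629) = -958540651 / 260679898050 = -0.00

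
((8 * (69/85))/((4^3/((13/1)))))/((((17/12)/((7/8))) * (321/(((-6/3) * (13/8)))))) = -81627/9895360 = -0.01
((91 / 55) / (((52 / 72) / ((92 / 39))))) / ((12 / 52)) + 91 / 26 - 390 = -39939 / 110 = -363.08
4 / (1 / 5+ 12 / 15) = 4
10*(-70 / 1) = -700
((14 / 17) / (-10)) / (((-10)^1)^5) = 7 / 8500000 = 0.00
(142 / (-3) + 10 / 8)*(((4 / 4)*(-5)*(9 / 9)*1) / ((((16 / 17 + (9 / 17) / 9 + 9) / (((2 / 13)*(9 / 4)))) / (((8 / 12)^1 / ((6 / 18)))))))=1659 / 104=15.95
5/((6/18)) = 15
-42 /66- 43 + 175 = 1445 /11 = 131.36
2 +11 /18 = 47 /18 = 2.61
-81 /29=-2.79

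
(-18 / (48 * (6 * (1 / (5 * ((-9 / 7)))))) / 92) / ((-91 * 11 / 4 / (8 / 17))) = -45 / 5479474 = -0.00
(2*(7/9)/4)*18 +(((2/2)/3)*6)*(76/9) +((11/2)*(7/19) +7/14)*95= 2375/9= 263.89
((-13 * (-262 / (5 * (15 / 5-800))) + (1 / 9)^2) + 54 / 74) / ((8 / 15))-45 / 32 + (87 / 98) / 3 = -1649837255 / 1248446304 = -1.32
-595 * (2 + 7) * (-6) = 32130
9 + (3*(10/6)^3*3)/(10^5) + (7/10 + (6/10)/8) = 23461/2400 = 9.78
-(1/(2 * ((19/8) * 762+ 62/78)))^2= -6084/79775178025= -0.00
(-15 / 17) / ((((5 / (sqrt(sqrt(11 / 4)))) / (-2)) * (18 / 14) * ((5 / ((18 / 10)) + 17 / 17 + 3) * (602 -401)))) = 7 * 11^(1 / 4) * sqrt(2) / 69479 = 0.00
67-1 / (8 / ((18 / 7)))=1867 / 28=66.68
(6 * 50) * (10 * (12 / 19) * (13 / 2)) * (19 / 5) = 46800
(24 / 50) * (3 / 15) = 12 / 125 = 0.10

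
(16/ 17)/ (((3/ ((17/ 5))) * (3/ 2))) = 32/ 45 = 0.71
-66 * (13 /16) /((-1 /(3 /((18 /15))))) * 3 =6435 /16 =402.19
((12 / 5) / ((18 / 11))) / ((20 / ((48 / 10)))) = 44 / 125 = 0.35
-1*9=-9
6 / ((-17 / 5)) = -30 / 17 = -1.76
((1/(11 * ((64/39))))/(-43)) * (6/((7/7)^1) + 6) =-117/7568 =-0.02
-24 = -24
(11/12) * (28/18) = 77/54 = 1.43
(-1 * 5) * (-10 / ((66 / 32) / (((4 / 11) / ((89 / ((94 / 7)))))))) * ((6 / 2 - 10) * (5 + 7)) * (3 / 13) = -3609600 / 139997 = -25.78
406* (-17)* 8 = -55216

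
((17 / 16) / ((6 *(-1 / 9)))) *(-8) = 51 / 4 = 12.75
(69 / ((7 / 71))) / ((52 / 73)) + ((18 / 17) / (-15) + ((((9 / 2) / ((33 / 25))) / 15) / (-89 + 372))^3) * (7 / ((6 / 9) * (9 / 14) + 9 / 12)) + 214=36840805656004880797 / 30801481886114940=1196.07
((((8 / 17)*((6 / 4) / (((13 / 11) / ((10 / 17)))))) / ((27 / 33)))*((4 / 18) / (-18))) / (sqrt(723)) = -4840*sqrt(723) / 660063573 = -0.00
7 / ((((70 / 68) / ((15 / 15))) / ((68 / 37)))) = 12.50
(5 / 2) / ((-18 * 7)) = -0.02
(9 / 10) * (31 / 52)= 279 / 520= 0.54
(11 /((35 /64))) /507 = 704 /17745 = 0.04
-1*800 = -800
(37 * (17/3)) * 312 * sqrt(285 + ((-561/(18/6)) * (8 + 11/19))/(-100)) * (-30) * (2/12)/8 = -8177 * sqrt(10867639)/38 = -709378.47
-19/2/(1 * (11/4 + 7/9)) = -342/127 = -2.69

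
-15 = -15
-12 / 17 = -0.71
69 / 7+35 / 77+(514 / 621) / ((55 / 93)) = 84848 / 7245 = 11.71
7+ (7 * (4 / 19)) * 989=27825 / 19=1464.47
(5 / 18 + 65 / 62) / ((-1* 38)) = -185 / 5301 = -0.03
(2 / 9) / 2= 0.11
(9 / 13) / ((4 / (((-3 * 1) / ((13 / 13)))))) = -27 / 52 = -0.52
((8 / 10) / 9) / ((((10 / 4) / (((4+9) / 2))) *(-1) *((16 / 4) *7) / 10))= -26 / 315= -0.08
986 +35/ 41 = 40461/ 41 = 986.85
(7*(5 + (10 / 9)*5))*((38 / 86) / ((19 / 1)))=665 / 387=1.72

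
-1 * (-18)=18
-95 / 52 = -1.83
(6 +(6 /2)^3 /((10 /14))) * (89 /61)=19491 /305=63.90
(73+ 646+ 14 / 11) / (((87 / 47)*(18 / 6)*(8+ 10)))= 124127 / 17226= 7.21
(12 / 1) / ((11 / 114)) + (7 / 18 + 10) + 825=190031 / 198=959.75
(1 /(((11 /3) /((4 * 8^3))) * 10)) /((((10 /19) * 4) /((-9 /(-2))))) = 32832 /275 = 119.39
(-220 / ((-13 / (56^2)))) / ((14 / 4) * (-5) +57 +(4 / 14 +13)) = 9658880 / 9607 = 1005.40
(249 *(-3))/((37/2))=-1494/37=-40.38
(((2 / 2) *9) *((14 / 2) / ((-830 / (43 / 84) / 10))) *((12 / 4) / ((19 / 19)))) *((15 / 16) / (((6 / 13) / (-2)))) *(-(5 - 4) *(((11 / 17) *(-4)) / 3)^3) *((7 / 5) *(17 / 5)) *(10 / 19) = 10416406 / 1367259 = 7.62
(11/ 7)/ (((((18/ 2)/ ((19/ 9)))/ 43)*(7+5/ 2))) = 946/ 567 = 1.67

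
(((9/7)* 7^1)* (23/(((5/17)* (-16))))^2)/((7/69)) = 94939101/44800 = 2119.18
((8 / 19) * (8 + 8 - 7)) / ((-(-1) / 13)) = 936 / 19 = 49.26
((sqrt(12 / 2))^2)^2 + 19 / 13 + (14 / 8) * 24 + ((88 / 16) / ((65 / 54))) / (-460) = 2375603 / 29900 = 79.45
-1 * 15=-15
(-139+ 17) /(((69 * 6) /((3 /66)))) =-0.01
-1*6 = -6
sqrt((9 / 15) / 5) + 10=sqrt(3) / 5 + 10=10.35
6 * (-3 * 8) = -144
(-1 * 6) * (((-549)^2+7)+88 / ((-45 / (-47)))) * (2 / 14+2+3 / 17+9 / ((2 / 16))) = -4705526848 / 35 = -134443624.23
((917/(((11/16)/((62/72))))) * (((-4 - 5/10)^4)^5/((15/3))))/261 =4266740197587794012667/418119680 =10204590698978.33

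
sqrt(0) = 0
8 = 8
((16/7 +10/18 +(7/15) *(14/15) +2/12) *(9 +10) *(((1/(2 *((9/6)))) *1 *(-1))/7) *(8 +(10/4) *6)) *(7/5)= -4740139/47250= -100.32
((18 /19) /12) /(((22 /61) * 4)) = 183 /3344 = 0.05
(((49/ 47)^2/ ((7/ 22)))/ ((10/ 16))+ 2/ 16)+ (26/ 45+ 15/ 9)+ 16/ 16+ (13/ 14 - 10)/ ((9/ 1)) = 43571231/ 5566680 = 7.83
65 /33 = 1.97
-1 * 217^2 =-47089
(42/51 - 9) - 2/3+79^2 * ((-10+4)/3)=-637033/51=-12490.84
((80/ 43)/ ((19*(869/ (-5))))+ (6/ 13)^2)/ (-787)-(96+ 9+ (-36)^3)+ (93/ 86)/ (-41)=360450712728443593/ 7743140191358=46550.97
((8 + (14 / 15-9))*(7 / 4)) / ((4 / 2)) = -7 / 120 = -0.06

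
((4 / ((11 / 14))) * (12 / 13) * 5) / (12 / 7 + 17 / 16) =376320 / 44473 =8.46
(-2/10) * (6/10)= -0.12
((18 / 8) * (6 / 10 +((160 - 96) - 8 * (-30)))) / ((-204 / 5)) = -4569 / 272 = -16.80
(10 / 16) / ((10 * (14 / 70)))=5 / 16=0.31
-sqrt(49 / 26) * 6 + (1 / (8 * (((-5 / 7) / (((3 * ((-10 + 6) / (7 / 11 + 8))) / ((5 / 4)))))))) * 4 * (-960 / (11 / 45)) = -290304 / 95- 21 * sqrt(26) / 13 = -3064.07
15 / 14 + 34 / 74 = 793 / 518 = 1.53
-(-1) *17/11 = 17/11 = 1.55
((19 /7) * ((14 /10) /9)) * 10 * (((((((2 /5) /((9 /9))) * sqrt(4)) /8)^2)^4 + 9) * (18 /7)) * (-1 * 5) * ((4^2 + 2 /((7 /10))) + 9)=-666900000741 /49000000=-13610.20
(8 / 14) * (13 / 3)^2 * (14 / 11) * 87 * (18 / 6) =39208 / 11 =3564.36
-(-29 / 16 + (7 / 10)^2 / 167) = 120879 / 66800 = 1.81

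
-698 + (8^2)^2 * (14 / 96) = -302 / 3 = -100.67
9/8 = 1.12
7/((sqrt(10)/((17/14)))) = 17 * sqrt(10)/20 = 2.69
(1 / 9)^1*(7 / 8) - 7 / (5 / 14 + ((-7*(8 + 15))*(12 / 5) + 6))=221501 / 1915416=0.12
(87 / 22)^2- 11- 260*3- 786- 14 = -762475 / 484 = -1575.36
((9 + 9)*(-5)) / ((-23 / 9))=810 / 23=35.22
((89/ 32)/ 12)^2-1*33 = -4858127/ 147456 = -32.95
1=1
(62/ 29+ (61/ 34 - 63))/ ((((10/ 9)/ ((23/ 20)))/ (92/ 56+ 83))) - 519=-3143816259/ 552160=-5693.67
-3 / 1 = -3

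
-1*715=-715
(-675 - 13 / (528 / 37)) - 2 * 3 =-360049 / 528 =-681.91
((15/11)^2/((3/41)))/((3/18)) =152.48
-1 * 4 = -4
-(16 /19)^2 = -256 /361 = -0.71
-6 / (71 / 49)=-294 / 71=-4.14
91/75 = 1.21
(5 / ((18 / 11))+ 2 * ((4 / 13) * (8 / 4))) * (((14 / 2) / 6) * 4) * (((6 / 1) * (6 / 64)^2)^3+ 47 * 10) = 442901192289703 / 47110422528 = 9401.34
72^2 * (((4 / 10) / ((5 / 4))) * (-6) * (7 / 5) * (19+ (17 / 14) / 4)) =-33623424 / 125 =-268987.39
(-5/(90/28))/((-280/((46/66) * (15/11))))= 0.01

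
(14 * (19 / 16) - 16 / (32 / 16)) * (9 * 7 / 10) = 4347 / 80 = 54.34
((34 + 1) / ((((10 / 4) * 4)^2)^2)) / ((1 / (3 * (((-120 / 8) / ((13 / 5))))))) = -63 / 1040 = -0.06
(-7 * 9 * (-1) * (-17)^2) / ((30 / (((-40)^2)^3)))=2485862400000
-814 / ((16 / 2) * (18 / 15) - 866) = 2035 / 2141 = 0.95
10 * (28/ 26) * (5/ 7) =100/ 13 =7.69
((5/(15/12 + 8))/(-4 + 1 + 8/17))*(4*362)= -492320/1591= -309.44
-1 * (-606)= 606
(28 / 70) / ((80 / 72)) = 0.36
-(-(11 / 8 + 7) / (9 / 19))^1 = 1273 / 72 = 17.68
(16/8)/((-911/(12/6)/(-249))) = 996/911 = 1.09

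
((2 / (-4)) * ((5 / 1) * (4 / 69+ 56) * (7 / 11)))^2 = 4581936100 / 576081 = 7953.63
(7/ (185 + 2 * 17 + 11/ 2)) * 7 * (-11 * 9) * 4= -38808/ 449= -86.43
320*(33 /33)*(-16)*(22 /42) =-56320 /21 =-2681.90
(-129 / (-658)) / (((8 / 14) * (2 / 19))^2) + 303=2148831 / 6016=357.19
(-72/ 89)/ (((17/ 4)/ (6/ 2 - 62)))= 16992/ 1513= 11.23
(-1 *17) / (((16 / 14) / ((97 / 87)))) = -11543 / 696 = -16.58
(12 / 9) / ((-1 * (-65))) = 4 / 195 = 0.02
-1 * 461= -461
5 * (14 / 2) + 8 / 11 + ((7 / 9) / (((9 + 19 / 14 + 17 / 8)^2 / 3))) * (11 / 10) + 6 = 41.74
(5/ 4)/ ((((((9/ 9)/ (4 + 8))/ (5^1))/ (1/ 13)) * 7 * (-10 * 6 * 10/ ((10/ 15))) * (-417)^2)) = -1/ 189886788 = -0.00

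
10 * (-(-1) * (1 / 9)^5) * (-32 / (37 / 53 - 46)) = 16960 / 141776649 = 0.00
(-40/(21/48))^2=409600/49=8359.18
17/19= 0.89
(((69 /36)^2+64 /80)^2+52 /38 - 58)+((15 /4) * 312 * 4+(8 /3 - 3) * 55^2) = 35803771579 /9849600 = 3635.05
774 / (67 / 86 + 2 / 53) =1175964 / 1241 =947.59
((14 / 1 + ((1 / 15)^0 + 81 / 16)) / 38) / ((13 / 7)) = 2247 / 7904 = 0.28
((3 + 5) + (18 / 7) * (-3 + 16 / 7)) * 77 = 3322 / 7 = 474.57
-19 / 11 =-1.73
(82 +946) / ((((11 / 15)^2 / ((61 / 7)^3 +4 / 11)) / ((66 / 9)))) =9281659.99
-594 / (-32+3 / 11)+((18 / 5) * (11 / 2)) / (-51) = 18.33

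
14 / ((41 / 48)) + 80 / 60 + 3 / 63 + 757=667078 / 861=774.77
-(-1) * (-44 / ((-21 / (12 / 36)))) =44 / 63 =0.70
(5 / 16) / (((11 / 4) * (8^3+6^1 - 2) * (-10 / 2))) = -1 / 22704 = -0.00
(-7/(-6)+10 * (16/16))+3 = 85/6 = 14.17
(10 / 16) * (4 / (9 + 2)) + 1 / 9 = 67 / 198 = 0.34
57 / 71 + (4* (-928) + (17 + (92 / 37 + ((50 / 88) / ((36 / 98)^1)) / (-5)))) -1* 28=-7739814175 / 2080584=-3720.02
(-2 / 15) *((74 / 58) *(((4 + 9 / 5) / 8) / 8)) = -37 / 2400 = -0.02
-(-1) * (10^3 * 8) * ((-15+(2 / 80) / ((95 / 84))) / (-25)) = 455328 / 95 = 4792.93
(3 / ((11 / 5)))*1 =1.36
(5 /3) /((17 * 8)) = 5 /408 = 0.01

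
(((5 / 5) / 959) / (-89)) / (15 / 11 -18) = 11 / 15619233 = 0.00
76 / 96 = 19 / 24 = 0.79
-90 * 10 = -900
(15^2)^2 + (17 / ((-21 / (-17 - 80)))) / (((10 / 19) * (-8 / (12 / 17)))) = 50611.84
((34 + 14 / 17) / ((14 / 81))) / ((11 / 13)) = 311688 / 1309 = 238.11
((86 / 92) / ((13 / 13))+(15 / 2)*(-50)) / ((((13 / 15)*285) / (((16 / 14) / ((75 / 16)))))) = -1101248 / 2982525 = -0.37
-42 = -42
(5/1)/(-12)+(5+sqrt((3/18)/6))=19/4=4.75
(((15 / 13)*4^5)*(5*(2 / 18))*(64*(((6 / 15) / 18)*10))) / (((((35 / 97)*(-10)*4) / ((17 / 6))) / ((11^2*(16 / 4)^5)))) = -1673770565632 / 7371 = -227075100.48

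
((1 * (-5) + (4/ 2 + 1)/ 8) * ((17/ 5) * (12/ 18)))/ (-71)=0.15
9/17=0.53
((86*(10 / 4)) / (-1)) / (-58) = 215 / 58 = 3.71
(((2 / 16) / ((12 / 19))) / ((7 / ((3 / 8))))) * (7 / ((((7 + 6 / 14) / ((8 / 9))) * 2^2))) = 133 / 59904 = 0.00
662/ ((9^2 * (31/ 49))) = 32438/ 2511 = 12.92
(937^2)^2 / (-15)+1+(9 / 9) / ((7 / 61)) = -5395806953707 / 105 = -51388637654.35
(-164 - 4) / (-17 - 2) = 168 / 19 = 8.84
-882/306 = -49/17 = -2.88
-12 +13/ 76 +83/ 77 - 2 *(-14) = 100941/ 5852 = 17.25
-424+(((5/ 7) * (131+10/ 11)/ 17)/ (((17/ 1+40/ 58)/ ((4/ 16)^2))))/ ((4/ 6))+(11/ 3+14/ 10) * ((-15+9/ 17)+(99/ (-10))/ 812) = -2582771024249/ 5193064800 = -497.35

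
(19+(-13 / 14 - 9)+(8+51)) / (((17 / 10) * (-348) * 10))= -953 / 82824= -0.01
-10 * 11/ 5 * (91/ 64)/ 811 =-1001/ 25952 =-0.04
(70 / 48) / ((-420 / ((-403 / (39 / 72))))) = 31 / 12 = 2.58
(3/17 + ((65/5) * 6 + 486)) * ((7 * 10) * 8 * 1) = 5370960/17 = 315938.82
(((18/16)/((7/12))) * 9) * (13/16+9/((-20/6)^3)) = 276777/28000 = 9.88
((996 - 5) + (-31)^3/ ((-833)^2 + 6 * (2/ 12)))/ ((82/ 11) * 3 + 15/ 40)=43.58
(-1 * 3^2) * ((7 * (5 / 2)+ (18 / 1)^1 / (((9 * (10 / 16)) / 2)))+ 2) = -2331 / 10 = -233.10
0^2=0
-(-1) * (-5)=-5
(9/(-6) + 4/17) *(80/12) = -430/51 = -8.43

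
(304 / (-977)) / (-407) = 304 / 397639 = 0.00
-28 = -28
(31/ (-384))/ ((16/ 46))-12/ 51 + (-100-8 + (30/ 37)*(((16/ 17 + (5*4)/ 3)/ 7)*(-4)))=-1514809099/ 13526016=-111.99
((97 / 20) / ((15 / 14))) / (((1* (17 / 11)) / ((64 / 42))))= 17072 / 3825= 4.46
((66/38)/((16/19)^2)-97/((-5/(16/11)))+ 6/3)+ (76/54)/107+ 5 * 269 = 56040077213/40677120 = 1377.68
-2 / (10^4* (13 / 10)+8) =-1 / 6504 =-0.00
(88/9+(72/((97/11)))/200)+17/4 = 1228189/87300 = 14.07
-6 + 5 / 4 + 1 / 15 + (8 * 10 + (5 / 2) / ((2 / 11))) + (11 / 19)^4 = 174328471 / 1954815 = 89.18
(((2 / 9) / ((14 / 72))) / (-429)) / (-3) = 8 / 9009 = 0.00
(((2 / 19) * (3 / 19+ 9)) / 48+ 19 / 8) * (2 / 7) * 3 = 20751 / 10108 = 2.05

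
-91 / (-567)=13 / 81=0.16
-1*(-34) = 34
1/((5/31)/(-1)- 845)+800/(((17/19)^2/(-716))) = -5417656968959/7571800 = -715504.50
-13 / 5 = -2.60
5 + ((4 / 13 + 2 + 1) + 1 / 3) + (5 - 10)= 3.64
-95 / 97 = -0.98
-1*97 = -97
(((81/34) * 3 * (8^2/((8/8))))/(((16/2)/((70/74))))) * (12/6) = 68040/629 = 108.17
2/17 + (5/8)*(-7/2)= -563/272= -2.07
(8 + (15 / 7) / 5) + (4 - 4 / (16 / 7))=299 / 28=10.68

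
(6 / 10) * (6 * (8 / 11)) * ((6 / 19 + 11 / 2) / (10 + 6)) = 1989 / 2090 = 0.95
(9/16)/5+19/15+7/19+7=39889/4560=8.75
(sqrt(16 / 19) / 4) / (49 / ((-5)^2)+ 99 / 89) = 2225* sqrt(19) / 129884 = 0.07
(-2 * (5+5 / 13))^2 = 19600 / 169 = 115.98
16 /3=5.33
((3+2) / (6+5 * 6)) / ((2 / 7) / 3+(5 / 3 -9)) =-35 / 1824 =-0.02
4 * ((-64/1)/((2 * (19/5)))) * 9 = -5760/19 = -303.16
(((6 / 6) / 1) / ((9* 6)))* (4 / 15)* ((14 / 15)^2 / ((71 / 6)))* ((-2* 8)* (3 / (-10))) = 6272 / 3594375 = 0.00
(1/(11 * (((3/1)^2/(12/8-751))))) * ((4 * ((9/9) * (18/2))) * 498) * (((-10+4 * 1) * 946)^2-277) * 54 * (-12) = 2833507271547255.27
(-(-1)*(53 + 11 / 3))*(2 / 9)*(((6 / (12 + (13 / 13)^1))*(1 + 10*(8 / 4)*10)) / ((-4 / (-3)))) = 11390 / 13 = 876.15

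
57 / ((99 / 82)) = 1558 / 33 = 47.21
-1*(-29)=29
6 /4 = 3 /2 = 1.50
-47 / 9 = -5.22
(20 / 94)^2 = 0.05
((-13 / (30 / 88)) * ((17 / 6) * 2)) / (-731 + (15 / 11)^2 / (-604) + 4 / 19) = 0.30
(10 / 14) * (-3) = -15 / 7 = -2.14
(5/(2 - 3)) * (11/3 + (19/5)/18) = -349/18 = -19.39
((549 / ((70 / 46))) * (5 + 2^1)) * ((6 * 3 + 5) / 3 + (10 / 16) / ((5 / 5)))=837591 / 40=20939.78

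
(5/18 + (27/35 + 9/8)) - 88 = -216281/2520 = -85.83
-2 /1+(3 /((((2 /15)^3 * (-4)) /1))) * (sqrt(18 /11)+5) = -50689 /32-30375 * sqrt(22) /352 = -1988.78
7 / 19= 0.37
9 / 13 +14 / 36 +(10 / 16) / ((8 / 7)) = 12191 / 7488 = 1.63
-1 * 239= -239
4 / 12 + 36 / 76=46 / 57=0.81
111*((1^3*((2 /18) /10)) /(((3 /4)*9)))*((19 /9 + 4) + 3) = 6068 /3645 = 1.66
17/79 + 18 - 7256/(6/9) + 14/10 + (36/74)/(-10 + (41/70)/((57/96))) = -52874996347/4866795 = -10864.44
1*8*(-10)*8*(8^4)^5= -737869762948382064640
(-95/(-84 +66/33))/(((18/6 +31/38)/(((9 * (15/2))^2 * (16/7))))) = 26316900/8323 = 3161.95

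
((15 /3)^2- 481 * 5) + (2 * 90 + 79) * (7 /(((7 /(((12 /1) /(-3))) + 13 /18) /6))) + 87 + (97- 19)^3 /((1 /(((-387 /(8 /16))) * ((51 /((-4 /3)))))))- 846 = 14049335513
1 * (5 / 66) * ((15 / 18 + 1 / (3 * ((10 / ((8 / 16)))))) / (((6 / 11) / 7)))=119 / 144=0.83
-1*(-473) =473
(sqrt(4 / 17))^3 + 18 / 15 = 8 * sqrt(17) / 289 + 6 / 5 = 1.31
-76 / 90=-38 / 45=-0.84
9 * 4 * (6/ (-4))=-54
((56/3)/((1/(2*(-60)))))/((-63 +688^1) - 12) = -3.65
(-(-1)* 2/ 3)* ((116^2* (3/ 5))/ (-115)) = -26912/ 575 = -46.80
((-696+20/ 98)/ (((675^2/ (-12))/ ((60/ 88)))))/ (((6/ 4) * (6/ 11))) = 68188/ 4465125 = 0.02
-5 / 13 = -0.38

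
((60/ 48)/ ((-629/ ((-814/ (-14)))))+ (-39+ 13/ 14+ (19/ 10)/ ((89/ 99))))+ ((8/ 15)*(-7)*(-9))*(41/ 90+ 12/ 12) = 40774847/ 3177300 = 12.83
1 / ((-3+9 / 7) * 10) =-7 / 120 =-0.06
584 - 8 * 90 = -136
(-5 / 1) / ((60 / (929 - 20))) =-303 / 4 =-75.75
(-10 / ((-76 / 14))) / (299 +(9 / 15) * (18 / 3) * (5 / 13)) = 91 / 14839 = 0.01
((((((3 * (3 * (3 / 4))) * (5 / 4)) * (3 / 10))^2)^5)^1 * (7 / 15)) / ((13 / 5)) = 28367886071132833869 / 14636698788954112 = 1938.13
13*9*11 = 1287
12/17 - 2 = -22/17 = -1.29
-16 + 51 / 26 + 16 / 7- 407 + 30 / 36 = -114092 / 273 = -417.92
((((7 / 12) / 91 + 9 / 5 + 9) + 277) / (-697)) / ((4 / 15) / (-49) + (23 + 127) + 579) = -10999961 / 19419933884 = -0.00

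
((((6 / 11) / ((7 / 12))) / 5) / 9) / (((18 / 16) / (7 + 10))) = 1088 / 3465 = 0.31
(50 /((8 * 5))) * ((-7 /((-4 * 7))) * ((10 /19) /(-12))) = -25 /1824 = -0.01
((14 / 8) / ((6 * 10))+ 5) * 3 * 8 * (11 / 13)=13277 / 130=102.13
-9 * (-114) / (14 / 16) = 8208 / 7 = 1172.57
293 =293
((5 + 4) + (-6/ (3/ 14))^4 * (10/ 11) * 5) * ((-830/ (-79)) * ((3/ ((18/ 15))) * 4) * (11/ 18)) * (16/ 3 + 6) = 4336412048900/ 2133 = 2033010805.86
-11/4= -2.75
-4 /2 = -2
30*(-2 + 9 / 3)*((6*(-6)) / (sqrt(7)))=-408.20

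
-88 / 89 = -0.99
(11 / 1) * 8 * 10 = 880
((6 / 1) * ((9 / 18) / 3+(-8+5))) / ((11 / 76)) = -1292 / 11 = -117.45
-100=-100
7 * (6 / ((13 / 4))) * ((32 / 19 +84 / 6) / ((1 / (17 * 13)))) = 851088 / 19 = 44794.11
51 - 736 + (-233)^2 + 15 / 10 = 53605.50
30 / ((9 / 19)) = 190 / 3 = 63.33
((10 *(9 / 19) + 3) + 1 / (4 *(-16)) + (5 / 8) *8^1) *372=1438617 / 304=4732.29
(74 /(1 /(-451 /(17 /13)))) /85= -433862 /1445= -300.25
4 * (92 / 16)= 23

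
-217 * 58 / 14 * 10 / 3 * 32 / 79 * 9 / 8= -107880 / 79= -1365.57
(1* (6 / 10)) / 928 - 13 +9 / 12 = -12.25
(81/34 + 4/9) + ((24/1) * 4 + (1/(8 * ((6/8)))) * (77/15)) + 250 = 29723/85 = 349.68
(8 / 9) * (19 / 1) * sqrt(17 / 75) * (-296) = -44992 * sqrt(51) / 135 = -2380.05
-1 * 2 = -2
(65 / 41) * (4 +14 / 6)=1235 / 123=10.04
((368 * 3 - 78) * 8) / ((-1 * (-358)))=22.93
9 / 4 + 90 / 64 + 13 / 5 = 1001 / 160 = 6.26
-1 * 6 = -6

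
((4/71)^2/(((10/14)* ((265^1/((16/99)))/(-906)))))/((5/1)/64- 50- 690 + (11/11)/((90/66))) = 34635776/10427536428815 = 0.00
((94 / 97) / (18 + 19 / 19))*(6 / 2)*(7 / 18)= 329 / 5529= 0.06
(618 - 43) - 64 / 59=33861 / 59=573.92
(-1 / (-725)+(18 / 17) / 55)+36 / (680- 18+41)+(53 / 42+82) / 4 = 334446654313 / 16011949800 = 20.89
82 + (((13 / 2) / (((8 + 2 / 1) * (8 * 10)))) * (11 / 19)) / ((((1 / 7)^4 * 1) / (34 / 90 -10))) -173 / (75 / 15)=-83824319 / 1368000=-61.28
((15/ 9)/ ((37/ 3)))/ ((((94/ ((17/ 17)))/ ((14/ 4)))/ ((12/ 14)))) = 15/ 3478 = 0.00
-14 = -14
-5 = -5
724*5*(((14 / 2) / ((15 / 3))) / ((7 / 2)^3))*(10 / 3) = 57920 / 147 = 394.01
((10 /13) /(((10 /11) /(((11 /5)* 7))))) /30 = 847 /1950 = 0.43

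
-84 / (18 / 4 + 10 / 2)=-168 / 19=-8.84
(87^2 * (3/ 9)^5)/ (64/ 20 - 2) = 4205/ 162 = 25.96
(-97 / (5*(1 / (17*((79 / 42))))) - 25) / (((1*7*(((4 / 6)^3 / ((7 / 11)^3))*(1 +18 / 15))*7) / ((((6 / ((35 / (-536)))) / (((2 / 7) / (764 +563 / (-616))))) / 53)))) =2174320272393 / 90188560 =24108.60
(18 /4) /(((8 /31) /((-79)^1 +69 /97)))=-1059363 /776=-1365.16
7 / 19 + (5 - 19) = -259 / 19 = -13.63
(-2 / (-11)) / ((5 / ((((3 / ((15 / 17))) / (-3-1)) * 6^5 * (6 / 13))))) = -396576 / 3575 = -110.93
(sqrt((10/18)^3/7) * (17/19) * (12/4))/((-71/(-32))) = 2720 * sqrt(35)/84987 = 0.19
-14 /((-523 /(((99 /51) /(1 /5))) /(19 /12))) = 7315 /17782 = 0.41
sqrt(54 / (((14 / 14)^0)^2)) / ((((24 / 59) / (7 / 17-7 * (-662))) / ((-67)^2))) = 20866286035 * sqrt(6) / 136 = 375821717.74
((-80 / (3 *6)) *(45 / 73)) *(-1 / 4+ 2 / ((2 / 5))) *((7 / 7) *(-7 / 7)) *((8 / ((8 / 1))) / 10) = 95 / 73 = 1.30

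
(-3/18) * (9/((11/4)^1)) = -6/11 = -0.55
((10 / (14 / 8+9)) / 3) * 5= 200 / 129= 1.55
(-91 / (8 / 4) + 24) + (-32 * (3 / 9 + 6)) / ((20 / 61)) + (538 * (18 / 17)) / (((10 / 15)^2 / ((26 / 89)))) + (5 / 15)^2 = -36097481 / 136170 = -265.09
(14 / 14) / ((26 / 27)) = 27 / 26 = 1.04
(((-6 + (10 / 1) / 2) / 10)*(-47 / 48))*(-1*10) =-47 / 48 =-0.98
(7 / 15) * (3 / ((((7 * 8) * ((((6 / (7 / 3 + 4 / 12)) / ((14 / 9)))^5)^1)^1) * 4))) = 17210368 / 17433922005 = 0.00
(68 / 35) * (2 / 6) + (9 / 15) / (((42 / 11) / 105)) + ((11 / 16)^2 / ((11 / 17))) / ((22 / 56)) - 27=-53713 / 6720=-7.99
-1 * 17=-17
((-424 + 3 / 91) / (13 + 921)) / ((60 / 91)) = -38581 / 56040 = -0.69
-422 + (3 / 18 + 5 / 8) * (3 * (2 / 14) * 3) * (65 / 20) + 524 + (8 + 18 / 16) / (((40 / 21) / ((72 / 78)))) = 1597671 / 14560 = 109.73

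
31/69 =0.45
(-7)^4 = 2401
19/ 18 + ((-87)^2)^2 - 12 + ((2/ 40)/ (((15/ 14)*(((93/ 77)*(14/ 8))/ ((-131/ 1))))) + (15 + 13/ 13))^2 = 5574381010020077/ 97301250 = 57289921.87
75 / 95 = 15 / 19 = 0.79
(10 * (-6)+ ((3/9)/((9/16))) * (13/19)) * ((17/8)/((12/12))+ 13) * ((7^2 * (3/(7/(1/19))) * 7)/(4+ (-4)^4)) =-45315347/1689480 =-26.82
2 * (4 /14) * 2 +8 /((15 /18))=376 /35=10.74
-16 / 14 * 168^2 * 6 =-193536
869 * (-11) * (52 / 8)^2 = -1615471 / 4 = -403867.75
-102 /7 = -14.57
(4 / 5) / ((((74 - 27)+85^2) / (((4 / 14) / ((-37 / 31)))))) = -31 / 1177155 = -0.00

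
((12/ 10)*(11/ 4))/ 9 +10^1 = 311/ 30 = 10.37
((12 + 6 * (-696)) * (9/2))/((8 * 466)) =-9369/1864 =-5.03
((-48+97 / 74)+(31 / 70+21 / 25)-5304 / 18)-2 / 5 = -6613688 / 19425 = -340.47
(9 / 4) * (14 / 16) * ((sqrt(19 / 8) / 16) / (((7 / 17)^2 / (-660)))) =-429165 * sqrt(38) / 3584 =-738.16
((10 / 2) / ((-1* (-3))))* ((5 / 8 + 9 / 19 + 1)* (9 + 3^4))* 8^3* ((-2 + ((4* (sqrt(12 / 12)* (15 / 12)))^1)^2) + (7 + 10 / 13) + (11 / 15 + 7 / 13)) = 1275591680 / 247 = 5164338.79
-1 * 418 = -418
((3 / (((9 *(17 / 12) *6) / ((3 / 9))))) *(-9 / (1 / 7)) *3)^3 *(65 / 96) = -200655 / 19652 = -10.21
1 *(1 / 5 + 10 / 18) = 34 / 45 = 0.76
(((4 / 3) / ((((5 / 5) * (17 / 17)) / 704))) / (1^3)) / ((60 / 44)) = 688.36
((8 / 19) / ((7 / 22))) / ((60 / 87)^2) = 9251 / 3325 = 2.78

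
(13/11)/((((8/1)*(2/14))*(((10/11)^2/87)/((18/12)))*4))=261261/6400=40.82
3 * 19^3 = 20577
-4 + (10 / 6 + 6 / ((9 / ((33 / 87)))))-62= -5575 / 87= -64.08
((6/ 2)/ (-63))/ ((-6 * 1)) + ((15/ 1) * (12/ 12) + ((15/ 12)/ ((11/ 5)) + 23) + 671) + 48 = 2100001/ 2772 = 757.58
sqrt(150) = 5 * sqrt(6) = 12.25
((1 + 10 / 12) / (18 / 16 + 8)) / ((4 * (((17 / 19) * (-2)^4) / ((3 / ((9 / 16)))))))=209 / 11169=0.02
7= 7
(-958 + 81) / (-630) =877 / 630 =1.39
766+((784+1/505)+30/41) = 32107941/20705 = 1550.73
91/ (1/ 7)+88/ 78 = 24887/ 39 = 638.13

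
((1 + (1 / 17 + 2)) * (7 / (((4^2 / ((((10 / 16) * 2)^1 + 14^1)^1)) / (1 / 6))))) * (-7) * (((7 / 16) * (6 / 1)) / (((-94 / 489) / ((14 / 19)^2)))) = 6517368039 / 36920192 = 176.53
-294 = -294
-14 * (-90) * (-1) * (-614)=773640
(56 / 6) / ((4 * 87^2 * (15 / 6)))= 14 / 113535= 0.00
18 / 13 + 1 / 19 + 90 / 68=23185 / 8398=2.76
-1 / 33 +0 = -1 / 33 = -0.03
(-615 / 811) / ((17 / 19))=-0.85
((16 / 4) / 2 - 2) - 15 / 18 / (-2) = 5 / 12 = 0.42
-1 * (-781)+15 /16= 12511 /16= 781.94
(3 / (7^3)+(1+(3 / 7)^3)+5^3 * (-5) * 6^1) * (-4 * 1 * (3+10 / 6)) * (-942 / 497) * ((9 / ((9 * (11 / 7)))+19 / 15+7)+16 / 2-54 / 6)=-4212080423296 / 4018245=-1048238.83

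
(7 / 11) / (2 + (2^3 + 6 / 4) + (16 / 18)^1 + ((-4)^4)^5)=18 / 31100471757443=0.00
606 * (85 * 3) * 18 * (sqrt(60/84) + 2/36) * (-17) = -47286180 * sqrt(35)/7 - 2627010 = -42591126.22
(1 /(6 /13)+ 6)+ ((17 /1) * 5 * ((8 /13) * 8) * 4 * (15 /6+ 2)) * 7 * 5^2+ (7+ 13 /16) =822537971 /624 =1318169.83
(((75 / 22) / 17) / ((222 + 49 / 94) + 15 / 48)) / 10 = 940 / 10445259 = 0.00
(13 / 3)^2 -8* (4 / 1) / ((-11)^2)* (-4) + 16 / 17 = 384641 / 18513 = 20.78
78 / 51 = 26 / 17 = 1.53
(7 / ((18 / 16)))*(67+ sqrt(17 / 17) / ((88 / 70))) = 41762 / 99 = 421.84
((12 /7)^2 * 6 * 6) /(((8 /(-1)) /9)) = -5832 /49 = -119.02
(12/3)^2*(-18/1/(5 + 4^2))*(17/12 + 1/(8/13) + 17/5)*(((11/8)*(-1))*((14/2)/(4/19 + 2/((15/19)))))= 484671/1564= 309.89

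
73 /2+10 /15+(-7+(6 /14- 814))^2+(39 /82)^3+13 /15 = 272889156174941 /405255480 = 673375.61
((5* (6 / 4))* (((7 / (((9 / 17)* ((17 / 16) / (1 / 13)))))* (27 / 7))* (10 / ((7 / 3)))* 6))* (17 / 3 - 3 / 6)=334800 / 91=3679.12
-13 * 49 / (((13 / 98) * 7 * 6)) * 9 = -1029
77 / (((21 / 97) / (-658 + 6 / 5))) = -3504028 / 15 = -233601.87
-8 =-8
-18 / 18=-1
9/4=2.25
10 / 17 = 0.59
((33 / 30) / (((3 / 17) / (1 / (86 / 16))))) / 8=187 / 1290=0.14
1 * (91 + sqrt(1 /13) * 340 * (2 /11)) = 680 * sqrt(13) /143 + 91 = 108.15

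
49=49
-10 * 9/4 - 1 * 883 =-1811/2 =-905.50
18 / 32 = 9 / 16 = 0.56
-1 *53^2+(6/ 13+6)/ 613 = -22384837/ 7969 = -2808.99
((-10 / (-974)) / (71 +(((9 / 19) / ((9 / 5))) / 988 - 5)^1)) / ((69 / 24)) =750880 / 13877557357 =0.00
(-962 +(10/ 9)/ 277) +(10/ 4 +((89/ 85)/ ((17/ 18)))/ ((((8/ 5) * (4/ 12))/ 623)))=967013851/ 2881908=335.55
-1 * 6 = -6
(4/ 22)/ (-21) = -2/ 231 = -0.01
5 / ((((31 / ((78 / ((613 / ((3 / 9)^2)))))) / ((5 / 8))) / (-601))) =-195325 / 228036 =-0.86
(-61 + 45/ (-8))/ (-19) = 533/ 152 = 3.51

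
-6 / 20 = -3 / 10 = -0.30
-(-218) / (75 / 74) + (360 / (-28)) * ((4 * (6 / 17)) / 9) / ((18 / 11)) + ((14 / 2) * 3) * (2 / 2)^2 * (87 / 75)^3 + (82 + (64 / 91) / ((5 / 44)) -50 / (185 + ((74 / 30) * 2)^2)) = 334.59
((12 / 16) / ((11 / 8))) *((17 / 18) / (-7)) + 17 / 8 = 2.05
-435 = -435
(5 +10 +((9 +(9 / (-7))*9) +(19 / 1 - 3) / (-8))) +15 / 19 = 1492 / 133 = 11.22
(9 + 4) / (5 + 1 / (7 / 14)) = 13 / 7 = 1.86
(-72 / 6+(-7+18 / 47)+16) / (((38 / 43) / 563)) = -1667.25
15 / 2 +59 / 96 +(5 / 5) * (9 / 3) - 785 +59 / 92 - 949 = -3802715 / 2208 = -1722.24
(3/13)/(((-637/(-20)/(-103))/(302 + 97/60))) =-1876351/8281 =-226.59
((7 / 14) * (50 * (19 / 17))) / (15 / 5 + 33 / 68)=1900 / 237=8.02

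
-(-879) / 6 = 293 / 2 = 146.50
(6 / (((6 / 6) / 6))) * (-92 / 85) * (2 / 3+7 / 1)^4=-102981488 / 765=-134616.32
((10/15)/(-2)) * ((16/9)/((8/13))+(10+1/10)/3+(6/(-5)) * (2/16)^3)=-72037/34560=-2.08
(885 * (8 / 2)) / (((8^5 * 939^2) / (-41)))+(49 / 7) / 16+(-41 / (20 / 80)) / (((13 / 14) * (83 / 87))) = -479803557346441 / 2597893349376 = -184.69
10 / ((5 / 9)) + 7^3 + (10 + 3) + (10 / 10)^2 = 375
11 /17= 0.65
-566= -566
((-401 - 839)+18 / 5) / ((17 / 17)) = -6182 / 5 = -1236.40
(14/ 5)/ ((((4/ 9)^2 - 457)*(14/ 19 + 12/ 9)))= -32319/ 10915295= -0.00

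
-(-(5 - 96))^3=-753571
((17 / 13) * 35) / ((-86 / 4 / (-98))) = 116620 / 559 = 208.62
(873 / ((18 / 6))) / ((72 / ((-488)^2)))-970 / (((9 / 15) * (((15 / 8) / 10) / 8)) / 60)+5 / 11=-34937843 / 11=-3176167.55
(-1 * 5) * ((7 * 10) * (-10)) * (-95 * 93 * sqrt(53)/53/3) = -10307500 * sqrt(53)/53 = -1415844.01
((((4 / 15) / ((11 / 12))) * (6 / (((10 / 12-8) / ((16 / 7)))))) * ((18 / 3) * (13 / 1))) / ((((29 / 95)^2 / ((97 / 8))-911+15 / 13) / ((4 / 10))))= 54539117568 / 2856962414383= 0.02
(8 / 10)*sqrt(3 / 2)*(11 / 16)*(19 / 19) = 11*sqrt(6) / 40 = 0.67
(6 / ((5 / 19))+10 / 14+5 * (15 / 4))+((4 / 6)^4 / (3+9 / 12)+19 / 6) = 1547353 / 34020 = 45.48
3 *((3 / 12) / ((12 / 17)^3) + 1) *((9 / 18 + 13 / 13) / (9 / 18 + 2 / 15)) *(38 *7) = 413875 / 128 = 3233.40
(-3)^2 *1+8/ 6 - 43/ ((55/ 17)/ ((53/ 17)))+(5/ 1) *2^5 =21268/ 165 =128.90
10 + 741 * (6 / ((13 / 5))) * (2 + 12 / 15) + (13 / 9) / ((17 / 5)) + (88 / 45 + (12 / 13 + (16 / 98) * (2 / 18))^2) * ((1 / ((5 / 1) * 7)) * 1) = 469198805355001 / 97780184775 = 4798.51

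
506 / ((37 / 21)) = 10626 / 37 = 287.19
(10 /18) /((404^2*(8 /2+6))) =1 /2937888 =0.00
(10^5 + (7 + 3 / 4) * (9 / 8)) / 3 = 3200279 / 96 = 33336.24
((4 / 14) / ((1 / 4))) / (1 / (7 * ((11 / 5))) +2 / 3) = 264 / 169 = 1.56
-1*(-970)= 970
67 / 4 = 16.75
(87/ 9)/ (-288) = -0.03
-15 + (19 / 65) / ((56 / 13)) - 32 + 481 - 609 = -48981 / 280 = -174.93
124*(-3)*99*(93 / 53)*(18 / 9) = -6850008 / 53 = -129245.43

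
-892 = -892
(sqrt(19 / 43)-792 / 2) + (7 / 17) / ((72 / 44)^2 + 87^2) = -6167675789 / 15574941 + sqrt(817) / 43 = -395.34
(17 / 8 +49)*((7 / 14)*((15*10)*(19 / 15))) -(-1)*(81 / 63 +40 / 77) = 2992947 / 616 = 4858.68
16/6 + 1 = 3.67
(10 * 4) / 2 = 20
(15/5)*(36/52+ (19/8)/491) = 106797/51064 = 2.09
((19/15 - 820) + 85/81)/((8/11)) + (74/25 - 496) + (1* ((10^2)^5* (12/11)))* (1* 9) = 8747999855893631/89100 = 98181816564.46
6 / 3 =2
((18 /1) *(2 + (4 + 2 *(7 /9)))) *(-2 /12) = -68 /3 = -22.67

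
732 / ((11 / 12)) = 8784 / 11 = 798.55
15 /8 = 1.88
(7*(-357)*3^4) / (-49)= 4131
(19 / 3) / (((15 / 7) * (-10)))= -133 / 450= -0.30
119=119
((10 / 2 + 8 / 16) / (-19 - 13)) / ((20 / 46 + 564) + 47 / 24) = -759 / 2501192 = -0.00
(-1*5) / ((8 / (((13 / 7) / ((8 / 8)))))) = -1.16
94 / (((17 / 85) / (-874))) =-410780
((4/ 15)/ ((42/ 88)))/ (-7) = -176/ 2205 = -0.08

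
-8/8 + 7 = 6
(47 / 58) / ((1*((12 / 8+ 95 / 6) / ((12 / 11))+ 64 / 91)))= 38493 / 788162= 0.05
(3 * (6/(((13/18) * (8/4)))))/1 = 12.46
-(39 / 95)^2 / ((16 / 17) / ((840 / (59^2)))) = -542997 / 12566410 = -0.04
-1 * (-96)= 96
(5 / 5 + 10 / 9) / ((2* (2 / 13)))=247 / 36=6.86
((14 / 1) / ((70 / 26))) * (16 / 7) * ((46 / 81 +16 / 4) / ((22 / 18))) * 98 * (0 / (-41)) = 0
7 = 7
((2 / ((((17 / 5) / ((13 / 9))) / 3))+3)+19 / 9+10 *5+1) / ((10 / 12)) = 3590 / 51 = 70.39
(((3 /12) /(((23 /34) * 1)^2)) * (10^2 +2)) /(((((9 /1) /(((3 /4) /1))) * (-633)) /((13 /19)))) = -63869 /12724566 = -0.01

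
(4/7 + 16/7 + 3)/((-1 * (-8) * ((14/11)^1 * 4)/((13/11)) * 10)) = 533/31360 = 0.02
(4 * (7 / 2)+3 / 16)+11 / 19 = 4489 / 304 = 14.77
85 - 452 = -367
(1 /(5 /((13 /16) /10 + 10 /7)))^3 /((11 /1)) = 4835382371 /1931776000000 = 0.00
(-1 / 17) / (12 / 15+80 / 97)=-485 / 13396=-0.04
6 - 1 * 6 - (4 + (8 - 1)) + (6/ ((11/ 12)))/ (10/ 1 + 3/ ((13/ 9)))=-18061/ 1727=-10.46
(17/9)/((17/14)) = 14/9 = 1.56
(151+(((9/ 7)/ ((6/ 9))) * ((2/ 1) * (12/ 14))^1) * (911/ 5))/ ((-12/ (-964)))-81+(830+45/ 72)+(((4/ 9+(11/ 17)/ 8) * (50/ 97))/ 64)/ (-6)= 342195226595449/ 5584965120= 61270.79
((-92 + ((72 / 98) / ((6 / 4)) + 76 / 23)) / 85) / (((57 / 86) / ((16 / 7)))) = -2399744 / 670565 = -3.58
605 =605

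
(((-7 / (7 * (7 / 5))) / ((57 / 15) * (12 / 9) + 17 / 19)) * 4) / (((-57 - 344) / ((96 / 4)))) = 136800 / 4769093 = 0.03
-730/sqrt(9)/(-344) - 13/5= -4883/2580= -1.89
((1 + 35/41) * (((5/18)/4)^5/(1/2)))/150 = 2375/59498717184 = 0.00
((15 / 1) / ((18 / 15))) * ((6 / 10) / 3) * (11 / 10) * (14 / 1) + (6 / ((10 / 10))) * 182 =2261 / 2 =1130.50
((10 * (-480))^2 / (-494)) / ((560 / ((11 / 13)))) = -1584000 / 22477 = -70.47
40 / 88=5 / 11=0.45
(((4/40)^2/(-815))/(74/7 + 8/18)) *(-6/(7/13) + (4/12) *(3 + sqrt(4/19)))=639/56561000-21 *sqrt(19)/537329500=0.00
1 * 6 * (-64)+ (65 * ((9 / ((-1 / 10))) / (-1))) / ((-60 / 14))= -1749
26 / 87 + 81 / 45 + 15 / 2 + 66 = 65771 / 870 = 75.60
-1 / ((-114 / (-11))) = -11 / 114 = -0.10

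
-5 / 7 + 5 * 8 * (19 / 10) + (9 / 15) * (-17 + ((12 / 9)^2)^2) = 63298 / 945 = 66.98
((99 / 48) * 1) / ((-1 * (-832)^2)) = -0.00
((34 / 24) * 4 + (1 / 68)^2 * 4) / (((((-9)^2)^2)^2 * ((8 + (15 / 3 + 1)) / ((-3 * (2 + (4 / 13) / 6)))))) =-196550 / 3396257146737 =-0.00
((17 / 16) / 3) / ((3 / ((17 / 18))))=289 / 2592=0.11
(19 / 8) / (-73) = -0.03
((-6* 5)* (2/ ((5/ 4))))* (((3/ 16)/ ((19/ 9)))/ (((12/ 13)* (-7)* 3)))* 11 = 1287/ 532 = 2.42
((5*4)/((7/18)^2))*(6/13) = 38880/637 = 61.04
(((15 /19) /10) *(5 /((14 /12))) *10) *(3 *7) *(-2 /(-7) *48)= 129600 /133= 974.44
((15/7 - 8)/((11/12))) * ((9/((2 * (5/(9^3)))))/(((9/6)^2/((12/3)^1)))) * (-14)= 5738688/55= 104339.78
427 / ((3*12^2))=427 / 432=0.99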